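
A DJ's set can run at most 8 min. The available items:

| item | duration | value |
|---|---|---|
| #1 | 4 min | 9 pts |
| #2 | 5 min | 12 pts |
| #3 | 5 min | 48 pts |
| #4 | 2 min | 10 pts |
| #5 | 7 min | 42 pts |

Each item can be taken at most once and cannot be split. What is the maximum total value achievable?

58 pts

Check high-value combinations within 8 min:
- #3+#4: duration 5+2=7, value 48+10=58
- #3: duration 5, value 48
- #5: duration 7, value 42
- #2+#4: duration 5+2=7, value 12+10=22
- #1+#4: duration 4+2=6, value 9+10=19
Best: 58 pts.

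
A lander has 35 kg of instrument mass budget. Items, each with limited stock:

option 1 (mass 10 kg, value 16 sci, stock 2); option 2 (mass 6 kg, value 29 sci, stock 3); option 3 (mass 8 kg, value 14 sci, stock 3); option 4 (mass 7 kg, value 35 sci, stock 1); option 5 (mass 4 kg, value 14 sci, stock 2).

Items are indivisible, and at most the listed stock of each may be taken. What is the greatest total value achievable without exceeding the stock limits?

150 sci

Top feasible selections:
- 3×option 2 + 1×option 4 + 2×option 5: mass 33, value 150
- 1×option 1 + 3×option 2 + 1×option 4: mass 35, value 138
Best: 150 sci.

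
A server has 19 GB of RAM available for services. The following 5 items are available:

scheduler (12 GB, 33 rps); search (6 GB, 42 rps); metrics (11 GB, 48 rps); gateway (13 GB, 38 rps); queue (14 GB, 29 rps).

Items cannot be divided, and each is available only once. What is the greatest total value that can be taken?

Check high-value combinations within 19 GB:
- search+metrics: memory 6+11=17, value 42+48=90
- search+gateway: memory 6+13=19, value 42+38=80
- scheduler+search: memory 12+6=18, value 33+42=75
- metrics: memory 11, value 48
Best: 90 rps.

90 rps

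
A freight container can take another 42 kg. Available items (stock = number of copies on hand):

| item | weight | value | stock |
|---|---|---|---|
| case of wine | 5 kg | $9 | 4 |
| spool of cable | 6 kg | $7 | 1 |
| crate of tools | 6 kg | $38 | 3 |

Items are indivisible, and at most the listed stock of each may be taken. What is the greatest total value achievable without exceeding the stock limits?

$150

Best selections within weight 42 and stock limits:
- 4×case of wine + 3×crate of tools: weight 38, value 150
- 3×case of wine + 1×spool of cable + 3×crate of tools: weight 39, value 148
- 3×case of wine + 3×crate of tools: weight 33, value 141
Best: $150.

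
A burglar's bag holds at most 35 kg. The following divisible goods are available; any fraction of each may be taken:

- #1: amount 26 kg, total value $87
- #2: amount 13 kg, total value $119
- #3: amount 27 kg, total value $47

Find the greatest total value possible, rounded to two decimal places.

Take in order of value per unit:
- #2 (119/13 per unit): all 13 → value 119, running total 119.00
- #1 (87/26 per unit): 22 of 26 → value 22×87/26 = 73.6154, running total 192.62
Total 192.62.

192.62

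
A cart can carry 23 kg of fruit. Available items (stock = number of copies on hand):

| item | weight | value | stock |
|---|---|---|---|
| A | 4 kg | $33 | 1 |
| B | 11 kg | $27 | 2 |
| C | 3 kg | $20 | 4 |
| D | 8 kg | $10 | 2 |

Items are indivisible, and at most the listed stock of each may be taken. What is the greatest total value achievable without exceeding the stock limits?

$113

Top feasible selections:
- 1×A + 4×C: weight 16, value 113
- 1×B + 4×C: weight 23, value 107
- 1×A + 3×C + 1×D: weight 21, value 103
Best: $113.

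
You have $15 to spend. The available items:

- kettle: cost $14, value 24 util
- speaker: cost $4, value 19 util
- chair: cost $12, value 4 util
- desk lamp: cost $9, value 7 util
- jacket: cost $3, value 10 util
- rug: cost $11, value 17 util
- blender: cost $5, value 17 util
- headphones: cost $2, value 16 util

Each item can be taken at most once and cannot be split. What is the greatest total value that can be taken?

62 util

Check high-value combinations within $15:
- speaker+jacket+blender+headphones: cost 4+3+5+2=14, value 19+10+17+16=62
- speaker+blender+headphones: cost 4+5+2=11, value 19+17+16=52
- speaker+jacket+blender: cost 4+3+5=12, value 19+10+17=46
- speaker+jacket+headphones: cost 4+3+2=9, value 19+10+16=45
Best: 62 util.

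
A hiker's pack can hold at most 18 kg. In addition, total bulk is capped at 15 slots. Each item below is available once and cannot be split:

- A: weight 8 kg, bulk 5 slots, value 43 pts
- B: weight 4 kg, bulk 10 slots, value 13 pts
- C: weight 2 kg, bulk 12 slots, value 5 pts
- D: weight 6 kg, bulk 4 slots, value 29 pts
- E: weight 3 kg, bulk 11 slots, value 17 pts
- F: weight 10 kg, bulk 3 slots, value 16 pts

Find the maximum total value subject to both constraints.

72 pts

Feasible sets respecting both limits:
- A+D: weight 14, bulk 9, value 72
- A+F: weight 18, bulk 8, value 59
- A+B: weight 12, bulk 15, value 56
Best: 72 pts.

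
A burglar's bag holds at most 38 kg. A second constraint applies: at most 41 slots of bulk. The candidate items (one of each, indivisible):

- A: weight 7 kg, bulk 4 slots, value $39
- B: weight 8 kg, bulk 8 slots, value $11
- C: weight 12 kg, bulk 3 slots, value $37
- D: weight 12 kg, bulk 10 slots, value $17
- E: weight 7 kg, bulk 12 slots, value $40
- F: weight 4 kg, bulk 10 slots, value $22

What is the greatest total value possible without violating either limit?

$149

Feasible sets respecting both limits:
- A+B+C+E+F: weight 38, bulk 37, value 149
- A+C+E+F: weight 30, bulk 29, value 138
- A+C+D+E: weight 38, bulk 29, value 133
Best: $149.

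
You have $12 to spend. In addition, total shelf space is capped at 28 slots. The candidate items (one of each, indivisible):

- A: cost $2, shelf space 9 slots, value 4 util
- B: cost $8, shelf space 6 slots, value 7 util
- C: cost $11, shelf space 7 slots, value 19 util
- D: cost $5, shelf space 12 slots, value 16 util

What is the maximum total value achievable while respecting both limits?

Feasible sets respecting both limits:
- A+D: cost 7, shelf space 21, value 20
- C: cost 11, shelf space 7, value 19
- D: cost 5, shelf space 12, value 16
- A+B: cost 10, shelf space 15, value 11
Best: 20 util.

20 util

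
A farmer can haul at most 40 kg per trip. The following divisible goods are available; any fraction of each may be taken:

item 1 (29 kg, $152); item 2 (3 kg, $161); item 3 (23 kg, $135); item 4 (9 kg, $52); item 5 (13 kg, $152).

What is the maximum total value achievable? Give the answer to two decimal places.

453.78

Take in order of value per unit:
- item 2 (161/3 per unit): all 3 → value 161, running total 161.00
- item 5 (152/13 per unit): all 13 → value 152, running total 313.00
- item 3 (135/23 per unit): all 23 → value 135, running total 448.00
- item 4 (52/9 per unit): 1 of 9 → value 1×52/9 = 5.7778, running total 453.78
Total 453.78.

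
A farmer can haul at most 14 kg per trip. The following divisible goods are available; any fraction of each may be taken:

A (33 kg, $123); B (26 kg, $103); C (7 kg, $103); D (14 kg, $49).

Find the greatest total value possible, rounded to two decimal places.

Take in order of value per unit:
- C (103/7 per unit): all 7 → value 103, running total 103.00
- B (103/26 per unit): 7 of 26 → value 7×103/26 = 27.7308, running total 130.73
Total 130.73.

130.73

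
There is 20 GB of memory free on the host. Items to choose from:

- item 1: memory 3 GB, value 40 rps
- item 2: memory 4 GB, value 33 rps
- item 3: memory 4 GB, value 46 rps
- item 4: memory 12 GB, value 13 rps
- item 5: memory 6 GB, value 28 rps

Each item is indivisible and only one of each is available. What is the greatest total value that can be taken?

147 rps

Check high-value combinations within 20 GB:
- item 1+item 2+item 3+item 5: memory 3+4+4+6=17, value 40+33+46+28=147
- item 1+item 2+item 3: memory 3+4+4=11, value 40+33+46=119
- item 1+item 3+item 5: memory 3+4+6=13, value 40+46+28=114
Best: 147 rps.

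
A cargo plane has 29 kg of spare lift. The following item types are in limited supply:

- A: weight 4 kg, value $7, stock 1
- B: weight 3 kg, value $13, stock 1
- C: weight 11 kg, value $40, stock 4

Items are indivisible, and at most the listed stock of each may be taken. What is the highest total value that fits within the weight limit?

Top feasible selections:
- 1×A + 1×B + 2×C: weight 29, value 100
- 1×B + 2×C: weight 25, value 93
Best: $100.

$100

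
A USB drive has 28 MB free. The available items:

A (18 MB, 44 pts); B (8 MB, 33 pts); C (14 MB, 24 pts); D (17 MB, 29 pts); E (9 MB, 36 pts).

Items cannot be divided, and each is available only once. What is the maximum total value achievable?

80 pts

This is a 0/1 knapsack; check combinations near the capacity.
- A+E: size 18+9=27, value 44+36=80
- A+B: size 18+8=26, value 44+33=77
- B+E: size 8+9=17, value 33+36=69
- D+E: size 17+9=26, value 29+36=65
- B+D: size 8+17=25, value 33+29=62
Best: 80 pts.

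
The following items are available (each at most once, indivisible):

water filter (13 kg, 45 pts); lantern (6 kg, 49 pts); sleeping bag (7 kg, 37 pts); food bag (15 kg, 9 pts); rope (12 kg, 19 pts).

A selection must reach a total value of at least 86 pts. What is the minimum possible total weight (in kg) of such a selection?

Subsets with value ≥ 86, sorted by total weight:
- lantern+sleeping bag: weight 13, value 86
- water filter+lantern: weight 19, value 94
- lantern+sleeping bag+rope: weight 25, value 105
Minimum weight: 13 kg.

13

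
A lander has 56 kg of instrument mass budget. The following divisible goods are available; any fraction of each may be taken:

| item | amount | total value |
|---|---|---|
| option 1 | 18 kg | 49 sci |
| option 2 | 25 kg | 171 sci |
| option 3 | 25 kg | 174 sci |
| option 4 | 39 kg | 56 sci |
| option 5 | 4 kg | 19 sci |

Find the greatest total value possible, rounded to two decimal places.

369.44

Take in order of value per unit:
- option 3 (174/25 per unit): all 25 → value 174, running total 174.00
- option 2 (171/25 per unit): all 25 → value 171, running total 345.00
- option 5 (19/4 per unit): all 4 → value 19, running total 364.00
- option 1 (49/18 per unit): 2 of 18 → value 2×49/18 = 5.4444, running total 369.44
Total 369.44.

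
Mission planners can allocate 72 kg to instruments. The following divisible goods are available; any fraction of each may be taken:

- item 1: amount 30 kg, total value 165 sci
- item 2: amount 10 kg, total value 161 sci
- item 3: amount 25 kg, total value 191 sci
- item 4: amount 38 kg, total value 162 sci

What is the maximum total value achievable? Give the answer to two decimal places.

546.84

Take in order of value per unit:
- item 2 (161/10 per unit): all 10 → value 161, running total 161.00
- item 3 (191/25 per unit): all 25 → value 191, running total 352.00
- item 1 (165/30 per unit): all 30 → value 165, running total 517.00
- item 4 (162/38 per unit): 7 of 38 → value 7×162/38 = 29.8421, running total 546.84
Total 546.84.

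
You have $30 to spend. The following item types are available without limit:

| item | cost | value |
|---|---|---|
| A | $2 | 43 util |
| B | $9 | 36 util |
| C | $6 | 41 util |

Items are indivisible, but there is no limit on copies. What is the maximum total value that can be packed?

645 util

Best value-per-unit is A at 43/2, and filling with it alone uses cost 15×2=30. No mix of the others beats 15×43 = 645.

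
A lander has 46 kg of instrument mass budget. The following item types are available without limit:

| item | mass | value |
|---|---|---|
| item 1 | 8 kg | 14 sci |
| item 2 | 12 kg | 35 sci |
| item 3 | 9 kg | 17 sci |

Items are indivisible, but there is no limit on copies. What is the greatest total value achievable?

122 sci

Best value-per-unit is item 2 at 35/12; filling with it alone gives 3×35 = 105.
Optimal mix: 3×item 2 + 1×item 3 → mass 45, value 122.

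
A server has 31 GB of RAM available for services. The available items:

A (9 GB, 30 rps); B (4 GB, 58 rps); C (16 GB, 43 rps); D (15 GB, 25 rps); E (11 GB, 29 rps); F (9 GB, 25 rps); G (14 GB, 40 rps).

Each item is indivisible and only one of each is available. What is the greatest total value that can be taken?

131 rps

Check high-value combinations within 31 GB:
- A+B+C: memory 9+4+16=29, value 30+58+43=131
- B+C+E: memory 4+16+11=31, value 58+43+29=130
- A+B+G: memory 9+4+14=27, value 30+58+40=128
Best: 131 rps.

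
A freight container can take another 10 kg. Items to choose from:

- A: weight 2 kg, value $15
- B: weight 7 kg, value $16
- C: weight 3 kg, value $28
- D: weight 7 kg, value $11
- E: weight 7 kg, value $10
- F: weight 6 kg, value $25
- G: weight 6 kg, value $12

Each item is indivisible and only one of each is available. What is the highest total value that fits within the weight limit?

Check high-value combinations within 10 kg:
- C+F: weight 3+6=9, value 28+25=53
- B+C: weight 7+3=10, value 16+28=44
- A+C: weight 2+3=5, value 15+28=43
Best: $53.

$53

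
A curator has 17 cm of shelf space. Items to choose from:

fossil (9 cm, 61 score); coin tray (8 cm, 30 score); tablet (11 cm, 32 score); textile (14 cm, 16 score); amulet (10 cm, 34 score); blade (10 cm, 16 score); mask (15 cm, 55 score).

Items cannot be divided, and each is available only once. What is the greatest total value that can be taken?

91 score

Check high-value combinations within 17 cm:
- fossil+coin tray: length 9+8=17, value 61+30=91
- fossil: length 9, value 61
- mask: length 15, value 55
- amulet: length 10, value 34
- tablet: length 11, value 32
Best: 91 score.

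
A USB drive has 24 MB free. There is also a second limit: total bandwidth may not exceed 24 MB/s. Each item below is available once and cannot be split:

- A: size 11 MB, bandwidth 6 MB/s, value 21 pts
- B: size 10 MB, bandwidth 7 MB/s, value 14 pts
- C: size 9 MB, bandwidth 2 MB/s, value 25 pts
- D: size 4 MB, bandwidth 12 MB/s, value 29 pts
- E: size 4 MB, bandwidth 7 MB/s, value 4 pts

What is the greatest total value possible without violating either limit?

75 pts

Feasible sets respecting both limits:
- A+C+D: size 24, bandwidth 20, value 75
- B+C+D: size 23, bandwidth 21, value 68
- C+D+E: size 17, bandwidth 21, value 58
Best: 75 pts.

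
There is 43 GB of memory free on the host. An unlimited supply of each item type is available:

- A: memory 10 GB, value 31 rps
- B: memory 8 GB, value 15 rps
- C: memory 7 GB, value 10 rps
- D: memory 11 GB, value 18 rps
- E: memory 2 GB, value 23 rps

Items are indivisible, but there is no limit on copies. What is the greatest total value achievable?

Best value-per-unit is E at 23/2, and filling with it alone uses memory 21×2=42. No mix of the others beats 21×23 = 483.

483 rps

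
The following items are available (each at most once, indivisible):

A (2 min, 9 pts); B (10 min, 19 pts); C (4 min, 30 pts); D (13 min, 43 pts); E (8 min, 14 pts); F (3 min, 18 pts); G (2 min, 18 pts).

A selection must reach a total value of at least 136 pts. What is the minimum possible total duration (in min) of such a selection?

Subsets with value ≥ 136, sorted by total duration:
- A+B+C+D+F+G: duration 34, value 137
- B+C+D+E+F+G: duration 40, value 142
- A+B+C+D+E+F+G: duration 42, value 151
Minimum duration: 34 min.

34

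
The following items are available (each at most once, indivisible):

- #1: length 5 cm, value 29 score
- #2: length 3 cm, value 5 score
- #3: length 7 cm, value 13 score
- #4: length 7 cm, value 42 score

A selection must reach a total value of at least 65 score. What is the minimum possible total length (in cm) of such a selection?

Subsets with value ≥ 65, sorted by total length:
- #1+#4: length 12, value 71
- #1+#2+#4: length 15, value 76
- #1+#3+#4: length 19, value 84
- #1+#2+#3+#4: length 22, value 89
Minimum length: 12 cm.

12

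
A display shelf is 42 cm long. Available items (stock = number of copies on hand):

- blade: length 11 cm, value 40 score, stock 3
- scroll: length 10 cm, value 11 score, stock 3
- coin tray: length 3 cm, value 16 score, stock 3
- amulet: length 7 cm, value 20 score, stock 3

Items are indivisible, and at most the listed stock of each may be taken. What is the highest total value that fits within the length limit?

168 score

Top feasible selections:
- 3×blade + 3×coin tray: length 42, value 168
- 3×blade + 2×coin tray: length 39, value 152
- 2×blade + 2×coin tray + 2×amulet: length 42, value 152
- 2×blade + 3×coin tray + 1×amulet: length 38, value 148
Best: 168 score.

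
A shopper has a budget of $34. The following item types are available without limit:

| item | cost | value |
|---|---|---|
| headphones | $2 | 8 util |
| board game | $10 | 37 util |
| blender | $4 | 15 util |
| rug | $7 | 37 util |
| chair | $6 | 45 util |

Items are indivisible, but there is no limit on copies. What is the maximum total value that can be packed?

Best value-per-unit is chair at 45/6; filling with it alone gives 5×45 = 225.
Optimal mix: 2×headphones + 5×chair → cost 34, value 241.

241 util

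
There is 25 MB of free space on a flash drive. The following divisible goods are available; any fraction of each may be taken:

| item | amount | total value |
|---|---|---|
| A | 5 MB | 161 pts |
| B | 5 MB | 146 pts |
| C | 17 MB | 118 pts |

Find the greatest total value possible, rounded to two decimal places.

411.12

Take in order of value per unit:
- A (161/5 per unit): all 5 → value 161, running total 161.00
- B (146/5 per unit): all 5 → value 146, running total 307.00
- C (118/17 per unit): 15 of 17 → value 15×118/17 = 104.1176, running total 411.12
Total 411.12.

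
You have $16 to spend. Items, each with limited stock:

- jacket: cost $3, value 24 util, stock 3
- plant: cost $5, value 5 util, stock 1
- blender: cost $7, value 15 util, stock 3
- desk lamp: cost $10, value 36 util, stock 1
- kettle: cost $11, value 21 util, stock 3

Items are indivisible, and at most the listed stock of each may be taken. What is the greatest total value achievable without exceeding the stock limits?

Top feasible selections:
- 3×jacket + 1×blender: cost 16, value 87
- 2×jacket + 1×desk lamp: cost 16, value 84
Best: 87 util.

87 util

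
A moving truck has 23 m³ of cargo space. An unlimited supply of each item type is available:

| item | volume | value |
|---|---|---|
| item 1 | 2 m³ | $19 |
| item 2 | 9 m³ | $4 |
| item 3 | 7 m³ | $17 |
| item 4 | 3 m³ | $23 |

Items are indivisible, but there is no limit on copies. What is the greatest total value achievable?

$213

Best value-per-unit is item 1 at 19/2; filling with it alone gives 11×19 = 209.
Optimal mix: 10×item 1 + 1×item 4 → volume 23, value 213.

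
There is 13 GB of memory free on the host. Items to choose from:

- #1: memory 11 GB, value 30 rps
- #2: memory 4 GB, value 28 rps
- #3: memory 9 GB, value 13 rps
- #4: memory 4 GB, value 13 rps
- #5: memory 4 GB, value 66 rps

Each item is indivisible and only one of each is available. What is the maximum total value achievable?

107 rps

Check high-value combinations within 13 GB:
- #2+#4+#5: memory 4+4+4=12, value 28+13+66=107
- #2+#5: memory 4+4=8, value 28+66=94
- #4+#5: memory 4+4=8, value 13+66=79
- #3+#5: memory 9+4=13, value 13+66=79
- #5: memory 4, value 66
Best: 107 rps.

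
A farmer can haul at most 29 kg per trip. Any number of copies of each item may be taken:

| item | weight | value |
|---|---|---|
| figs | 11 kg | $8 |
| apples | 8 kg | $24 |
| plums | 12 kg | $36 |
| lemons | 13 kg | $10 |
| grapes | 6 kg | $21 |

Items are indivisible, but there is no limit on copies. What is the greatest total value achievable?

Best value-per-unit is grapes at 21/6; filling with it alone gives 4×21 = 84.
Optimal mix: 2×apples + 2×grapes → weight 28, value 90.

$90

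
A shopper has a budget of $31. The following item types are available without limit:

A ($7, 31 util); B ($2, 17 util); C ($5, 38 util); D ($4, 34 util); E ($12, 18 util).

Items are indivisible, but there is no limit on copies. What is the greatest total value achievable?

259 util

Best value-per-unit is B at 17/2; filling with it alone gives 15×17 = 255.
Optimal mix: 13×B + 1×C → cost 31, value 259.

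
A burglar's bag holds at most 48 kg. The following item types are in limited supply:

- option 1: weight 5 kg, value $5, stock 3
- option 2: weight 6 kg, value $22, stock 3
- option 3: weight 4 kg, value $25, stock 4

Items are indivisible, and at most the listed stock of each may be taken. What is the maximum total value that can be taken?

$176

Best selections within weight 48 and stock limits:
- 2×option 1 + 3×option 2 + 4×option 3: weight 44, value 176
- 1×option 1 + 3×option 2 + 4×option 3: weight 39, value 171
Best: $176.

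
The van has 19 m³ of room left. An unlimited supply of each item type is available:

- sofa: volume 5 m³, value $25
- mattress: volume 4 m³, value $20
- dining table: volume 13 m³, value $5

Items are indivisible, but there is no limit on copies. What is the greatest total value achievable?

Best value-per-unit is sofa at 25/5; filling with it alone gives 3×25 = 75.
Optimal mix: 3×sofa + 1×mattress → volume 19, value 95.

$95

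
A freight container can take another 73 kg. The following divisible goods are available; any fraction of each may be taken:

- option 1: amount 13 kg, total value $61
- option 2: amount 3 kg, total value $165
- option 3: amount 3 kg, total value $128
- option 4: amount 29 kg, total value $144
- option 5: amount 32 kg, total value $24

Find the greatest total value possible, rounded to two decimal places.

Take in order of value per unit:
- option 2 (165/3 per unit): all 3 → value 165, running total 165.00
- option 3 (128/3 per unit): all 3 → value 128, running total 293.00
- option 4 (144/29 per unit): all 29 → value 144, running total 437.00
- option 1 (61/13 per unit): all 13 → value 61, running total 498.00
- option 5 (24/32 per unit): 25 of 32 → value 25×24/32 = 18.7500, running total 516.75
Total 516.75.

516.75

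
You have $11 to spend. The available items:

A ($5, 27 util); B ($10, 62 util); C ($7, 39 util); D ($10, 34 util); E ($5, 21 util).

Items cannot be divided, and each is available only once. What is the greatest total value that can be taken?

Check high-value combinations within $11:
- B: cost 10, value 62
- A+E: cost 5+5=10, value 27+21=48
- C: cost 7, value 39
- D: cost 10, value 34
Best: 62 util.

62 util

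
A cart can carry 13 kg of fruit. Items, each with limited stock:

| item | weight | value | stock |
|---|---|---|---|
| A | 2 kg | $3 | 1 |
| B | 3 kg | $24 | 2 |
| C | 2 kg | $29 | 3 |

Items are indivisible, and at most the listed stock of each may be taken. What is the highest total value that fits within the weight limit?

Best selections within weight 13 and stock limits:
- 2×B + 3×C: weight 12, value 135
- 1×A + 1×B + 3×C: weight 11, value 114
- 1×B + 3×C: weight 9, value 111
- 1×A + 2×B + 2×C: weight 12, value 109
Best: $135.

$135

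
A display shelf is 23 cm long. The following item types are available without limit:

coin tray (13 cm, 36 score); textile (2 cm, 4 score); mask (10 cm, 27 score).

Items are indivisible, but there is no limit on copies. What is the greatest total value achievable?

Best value-per-unit is coin tray at 36/13; filling with it alone gives 1×36 = 36.
Optimal mix: 1×coin tray + 1×mask → length 23, value 63.

63 score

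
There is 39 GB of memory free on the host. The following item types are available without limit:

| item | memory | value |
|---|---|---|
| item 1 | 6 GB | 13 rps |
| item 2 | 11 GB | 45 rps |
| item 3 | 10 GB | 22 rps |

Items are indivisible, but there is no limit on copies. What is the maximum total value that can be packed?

148 rps

Best value-per-unit is item 2 at 45/11; filling with it alone gives 3×45 = 135.
Optimal mix: 1×item 1 + 3×item 2 → memory 39, value 148.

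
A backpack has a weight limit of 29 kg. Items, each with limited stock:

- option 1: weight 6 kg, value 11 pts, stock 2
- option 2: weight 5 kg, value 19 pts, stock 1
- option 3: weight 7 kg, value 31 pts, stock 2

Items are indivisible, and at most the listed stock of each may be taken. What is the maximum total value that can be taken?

Top feasible selections:
- 1×option 1 + 1×option 2 + 2×option 3: weight 25, value 92
- 2×option 1 + 2×option 3: weight 26, value 84
Best: 92 pts.

92 pts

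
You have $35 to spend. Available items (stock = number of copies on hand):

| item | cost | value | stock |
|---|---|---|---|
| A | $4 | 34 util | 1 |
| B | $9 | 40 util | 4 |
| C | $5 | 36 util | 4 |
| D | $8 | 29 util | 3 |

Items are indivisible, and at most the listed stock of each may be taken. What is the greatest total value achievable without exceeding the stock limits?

Best selections within cost 35 and stock limits:
- 1×A + 1×B + 4×C: cost 33, value 218
- 1×A + 4×C + 1×D: cost 32, value 207
Best: 218 util.

218 util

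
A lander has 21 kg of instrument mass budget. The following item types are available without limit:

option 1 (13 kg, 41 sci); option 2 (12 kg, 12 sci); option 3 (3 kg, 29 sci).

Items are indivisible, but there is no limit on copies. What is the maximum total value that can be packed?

Best value-per-unit is option 3 at 29/3, and filling with it alone uses mass 7×3=21. No mix of the others beats 7×29 = 203.

203 sci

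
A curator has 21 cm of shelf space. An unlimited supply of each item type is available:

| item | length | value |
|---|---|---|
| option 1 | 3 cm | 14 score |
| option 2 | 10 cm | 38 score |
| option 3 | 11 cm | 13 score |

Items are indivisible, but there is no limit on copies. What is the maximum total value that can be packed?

98 score

Best value-per-unit is option 1 at 14/3, and filling with it alone uses length 7×3=21. No mix of the others beats 7×14 = 98.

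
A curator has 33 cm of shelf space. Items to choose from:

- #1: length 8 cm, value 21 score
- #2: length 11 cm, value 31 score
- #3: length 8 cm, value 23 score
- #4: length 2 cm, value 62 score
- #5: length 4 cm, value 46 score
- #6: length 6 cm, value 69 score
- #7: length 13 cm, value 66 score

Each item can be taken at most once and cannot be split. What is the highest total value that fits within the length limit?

266 score

Check high-value combinations within 33 cm:
- #3+#4+#5+#6+#7: length 8+2+4+6+13=33, value 23+62+46+69+66=266
- #1+#4+#5+#6+#7: length 8+2+4+6+13=33, value 21+62+46+69+66=264
- #4+#5+#6+#7: length 2+4+6+13=25, value 62+46+69+66=243
- #2+#3+#4+#5+#6: length 11+8+2+4+6=31, value 31+23+62+46+69=231
- #1+#2+#4+#5+#6: length 8+11+2+4+6=31, value 21+31+62+46+69=229
Best: 266 score.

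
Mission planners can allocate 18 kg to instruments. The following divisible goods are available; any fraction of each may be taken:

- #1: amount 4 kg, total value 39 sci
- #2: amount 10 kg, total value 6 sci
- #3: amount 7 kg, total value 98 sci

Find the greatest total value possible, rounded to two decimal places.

141.20

Take in order of value per unit:
- #3 (98/7 per unit): all 7 → value 98, running total 98.00
- #1 (39/4 per unit): all 4 → value 39, running total 137.00
- #2 (6/10 per unit): 7 of 10 → value 7×6/10 = 4.2000, running total 141.20
Total 141.20.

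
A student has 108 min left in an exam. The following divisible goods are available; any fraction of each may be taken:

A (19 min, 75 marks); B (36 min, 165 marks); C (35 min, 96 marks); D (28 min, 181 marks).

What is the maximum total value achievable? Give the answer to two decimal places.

489.57

Take in order of value per unit:
- D (181/28 per unit): all 28 → value 181, running total 181.00
- B (165/36 per unit): all 36 → value 165, running total 346.00
- A (75/19 per unit): all 19 → value 75, running total 421.00
- C (96/35 per unit): 25 of 35 → value 25×96/35 = 68.5714, running total 489.57
Total 489.57.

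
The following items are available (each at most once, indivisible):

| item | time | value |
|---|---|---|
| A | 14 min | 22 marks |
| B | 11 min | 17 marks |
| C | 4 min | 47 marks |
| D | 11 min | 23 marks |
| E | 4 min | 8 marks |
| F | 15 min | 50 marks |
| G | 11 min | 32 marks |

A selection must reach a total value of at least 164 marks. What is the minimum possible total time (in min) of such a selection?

52

Subsets with value ≥ 164, sorted by total time:
- B+C+D+F+G: time 52, value 169
- A+C+D+F+G: time 55, value 174
- A+B+C+F+G: time 55, value 168
Minimum time: 52 min.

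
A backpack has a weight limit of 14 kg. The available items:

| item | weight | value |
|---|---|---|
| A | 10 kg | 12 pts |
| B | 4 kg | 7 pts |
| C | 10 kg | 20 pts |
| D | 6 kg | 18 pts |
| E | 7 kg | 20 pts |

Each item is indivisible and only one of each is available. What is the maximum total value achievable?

Check high-value combinations within 14 kg:
- D+E: weight 6+7=13, value 18+20=38
- B+E: weight 4+7=11, value 7+20=27
- B+C: weight 4+10=14, value 7+20=27
- B+D: weight 4+6=10, value 7+18=25
Best: 38 pts.

38 pts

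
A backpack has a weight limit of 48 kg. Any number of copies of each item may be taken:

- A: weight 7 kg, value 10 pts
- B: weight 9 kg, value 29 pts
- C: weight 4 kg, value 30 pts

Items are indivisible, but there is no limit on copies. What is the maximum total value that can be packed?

360 pts

Best value-per-unit is C at 30/4, and filling with it alone uses weight 12×4=48. No mix of the others beats 12×30 = 360.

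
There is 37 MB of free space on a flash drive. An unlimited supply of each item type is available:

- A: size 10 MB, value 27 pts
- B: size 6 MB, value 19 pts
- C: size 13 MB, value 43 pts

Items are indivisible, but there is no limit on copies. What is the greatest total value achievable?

119 pts

Best value-per-unit is C at 43/13; filling with it alone gives 2×43 = 86.
Optimal mix: 4×B + 1×C → size 37, value 119.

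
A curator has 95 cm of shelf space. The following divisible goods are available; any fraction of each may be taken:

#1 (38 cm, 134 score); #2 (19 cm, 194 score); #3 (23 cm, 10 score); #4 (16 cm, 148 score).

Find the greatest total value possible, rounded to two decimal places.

485.57

Take in order of value per unit:
- #2 (194/19 per unit): all 19 → value 194, running total 194.00
- #4 (148/16 per unit): all 16 → value 148, running total 342.00
- #1 (134/38 per unit): all 38 → value 134, running total 476.00
- #3 (10/23 per unit): 22 of 23 → value 22×10/23 = 9.5652, running total 485.57
Total 485.57.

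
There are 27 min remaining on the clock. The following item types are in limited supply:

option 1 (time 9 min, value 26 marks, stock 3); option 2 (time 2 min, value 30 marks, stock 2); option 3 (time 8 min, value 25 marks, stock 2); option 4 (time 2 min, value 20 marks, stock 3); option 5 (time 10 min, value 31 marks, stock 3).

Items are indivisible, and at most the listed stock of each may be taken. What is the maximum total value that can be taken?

Best selections within time 27 and stock limits:
- 1×option 1 + 2×option 2 + 1×option 3 + 3×option 4: time 27, value 171
- 2×option 2 + 2×option 3 + 3×option 4: time 26, value 170
- 1×option 1 + 2×option 2 + 2×option 4 + 1×option 5: time 27, value 157
Best: 171 marks.

171 marks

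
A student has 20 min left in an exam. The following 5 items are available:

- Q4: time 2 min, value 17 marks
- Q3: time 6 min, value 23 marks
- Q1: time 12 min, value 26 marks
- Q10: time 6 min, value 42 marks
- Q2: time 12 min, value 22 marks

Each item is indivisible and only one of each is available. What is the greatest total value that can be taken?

85 marks

Check high-value combinations within 20 min:
- Q4+Q1+Q10: time 2+12+6=20, value 17+26+42=85
- Q4+Q3+Q10: time 2+6+6=14, value 17+23+42=82
- Q4+Q10+Q2: time 2+6+12=20, value 17+42+22=81
- Q1+Q10: time 12+6=18, value 26+42=68
Best: 85 marks.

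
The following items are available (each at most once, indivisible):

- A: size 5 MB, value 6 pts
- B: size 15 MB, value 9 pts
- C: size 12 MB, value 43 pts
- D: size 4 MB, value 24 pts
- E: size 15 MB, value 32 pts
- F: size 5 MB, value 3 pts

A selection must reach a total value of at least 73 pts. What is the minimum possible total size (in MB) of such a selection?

21

Subsets with value ≥ 73, sorted by total size:
- A+C+D: size 21, value 73
- A+C+D+F: size 26, value 76
Minimum size: 21 MB.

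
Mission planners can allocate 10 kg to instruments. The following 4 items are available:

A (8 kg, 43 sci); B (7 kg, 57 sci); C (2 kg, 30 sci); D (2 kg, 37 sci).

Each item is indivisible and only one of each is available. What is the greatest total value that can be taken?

This is a 0/1 knapsack; check combinations near the capacity.
- B+D: mass 7+2=9, value 57+37=94
- B+C: mass 7+2=9, value 57+30=87
- A+D: mass 8+2=10, value 43+37=80
- A+C: mass 8+2=10, value 43+30=73
- C+D: mass 2+2=4, value 30+37=67
Best: 94 sci.

94 sci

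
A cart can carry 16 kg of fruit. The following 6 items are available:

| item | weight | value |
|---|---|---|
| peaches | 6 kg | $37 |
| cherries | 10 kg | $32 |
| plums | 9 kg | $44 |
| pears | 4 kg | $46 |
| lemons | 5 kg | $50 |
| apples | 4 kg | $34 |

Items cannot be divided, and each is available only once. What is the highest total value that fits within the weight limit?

$133

Check high-value combinations within 16 kg:
- peaches+pears+lemons: weight 6+4+5=15, value 37+46+50=133
- pears+lemons+apples: weight 4+5+4=13, value 46+50+34=130
- peaches+lemons+apples: weight 6+5+4=15, value 37+50+34=121
- peaches+pears+apples: weight 6+4+4=14, value 37+46+34=117
- pears+lemons: weight 4+5=9, value 46+50=96
Best: $133.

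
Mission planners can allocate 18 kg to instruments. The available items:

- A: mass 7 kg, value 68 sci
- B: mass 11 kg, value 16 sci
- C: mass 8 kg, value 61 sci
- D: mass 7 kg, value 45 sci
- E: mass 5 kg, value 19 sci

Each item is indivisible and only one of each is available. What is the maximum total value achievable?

This is a 0/1 knapsack; check combinations near the capacity.
- A+C: mass 7+8=15, value 68+61=129
- A+D: mass 7+7=14, value 68+45=113
- C+D: mass 8+7=15, value 61+45=106
- A+E: mass 7+5=12, value 68+19=87
Best: 129 sci.

129 sci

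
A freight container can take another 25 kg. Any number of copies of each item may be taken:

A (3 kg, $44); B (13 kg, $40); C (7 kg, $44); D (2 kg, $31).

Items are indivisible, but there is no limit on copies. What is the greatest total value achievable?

$385

Best value-per-unit is D at 31/2; filling with it alone gives 12×31 = 372.
Optimal mix: 1×A + 11×D → weight 25, value 385.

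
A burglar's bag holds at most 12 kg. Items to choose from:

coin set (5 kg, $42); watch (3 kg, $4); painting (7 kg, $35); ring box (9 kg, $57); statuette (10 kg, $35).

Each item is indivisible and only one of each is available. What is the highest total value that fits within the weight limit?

$77

This is a 0/1 knapsack; check combinations near the capacity.
- coin set+painting: weight 5+7=12, value 42+35=77
- watch+ring box: weight 3+9=12, value 4+57=61
- ring box: weight 9, value 57
Best: $77.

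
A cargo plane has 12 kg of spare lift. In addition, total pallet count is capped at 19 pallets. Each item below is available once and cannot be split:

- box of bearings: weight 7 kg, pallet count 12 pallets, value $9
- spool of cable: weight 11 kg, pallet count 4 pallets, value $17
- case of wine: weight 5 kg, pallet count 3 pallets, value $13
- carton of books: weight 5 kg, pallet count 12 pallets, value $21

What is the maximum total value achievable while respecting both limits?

Feasible sets respecting both limits:
- case of wine+carton of books: weight 10, pallet count 15, value 34
- box of bearings+case of wine: weight 12, pallet count 15, value 22
- carton of books: weight 5, pallet count 12, value 21
- spool of cable: weight 11, pallet count 4, value 17
Best: $34.

$34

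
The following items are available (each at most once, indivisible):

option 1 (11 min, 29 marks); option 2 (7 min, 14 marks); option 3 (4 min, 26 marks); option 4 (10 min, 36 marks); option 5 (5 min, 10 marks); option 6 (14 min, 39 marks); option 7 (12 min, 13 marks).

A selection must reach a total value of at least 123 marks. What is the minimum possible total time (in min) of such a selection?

Subsets with value ≥ 123, sorted by total time:
- option 1+option 3+option 4+option 6: time 39, value 130
- option 2+option 3+option 4+option 5+option 6: time 40, value 125
Minimum time: 39 min.

39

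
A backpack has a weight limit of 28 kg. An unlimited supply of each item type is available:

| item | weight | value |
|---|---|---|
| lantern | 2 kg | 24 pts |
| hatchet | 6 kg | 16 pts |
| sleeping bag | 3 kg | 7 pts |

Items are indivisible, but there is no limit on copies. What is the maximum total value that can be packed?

Best value-per-unit is lantern at 24/2, and filling with it alone uses weight 14×2=28. No mix of the others beats 14×24 = 336.

336 pts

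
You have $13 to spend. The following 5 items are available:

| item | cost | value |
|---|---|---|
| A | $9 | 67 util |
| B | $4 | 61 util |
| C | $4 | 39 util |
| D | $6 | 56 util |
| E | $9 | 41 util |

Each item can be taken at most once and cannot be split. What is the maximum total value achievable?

Check high-value combinations within $13:
- A+B: cost 9+4=13, value 67+61=128
- B+D: cost 4+6=10, value 61+56=117
- A+C: cost 9+4=13, value 67+39=106
- B+E: cost 4+9=13, value 61+41=102
- B+C: cost 4+4=8, value 61+39=100
Best: 128 util.

128 util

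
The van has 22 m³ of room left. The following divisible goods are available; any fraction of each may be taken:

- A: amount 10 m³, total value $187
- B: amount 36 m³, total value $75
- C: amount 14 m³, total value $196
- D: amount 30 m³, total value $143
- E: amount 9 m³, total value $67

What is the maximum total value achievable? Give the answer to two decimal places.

355.00

Take in order of value per unit:
- A (187/10 per unit): all 10 → value 187, running total 187.00
- C (196/14 per unit): 12 of 14 → value 12×196/14 = 168.0000, running total 355.00
Total 355.00.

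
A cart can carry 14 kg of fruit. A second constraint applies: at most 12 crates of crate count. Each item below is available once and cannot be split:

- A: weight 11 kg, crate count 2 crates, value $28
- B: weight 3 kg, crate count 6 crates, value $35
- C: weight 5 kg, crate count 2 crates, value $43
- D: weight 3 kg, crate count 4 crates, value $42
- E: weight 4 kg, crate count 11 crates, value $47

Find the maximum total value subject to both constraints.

$120

Feasible sets respecting both limits:
- B+C+D: weight 11, crate count 12, value 120
- C+D: weight 8, crate count 6, value 85
- B+C: weight 8, crate count 8, value 78
- B+D: weight 6, crate count 10, value 77
Best: $120.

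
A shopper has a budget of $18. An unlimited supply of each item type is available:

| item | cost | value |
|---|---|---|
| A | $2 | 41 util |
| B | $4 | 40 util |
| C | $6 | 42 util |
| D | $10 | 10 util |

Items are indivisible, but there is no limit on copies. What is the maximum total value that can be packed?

Best value-per-unit is A at 41/2, and filling with it alone uses cost 9×2=18. No mix of the others beats 9×41 = 369.

369 util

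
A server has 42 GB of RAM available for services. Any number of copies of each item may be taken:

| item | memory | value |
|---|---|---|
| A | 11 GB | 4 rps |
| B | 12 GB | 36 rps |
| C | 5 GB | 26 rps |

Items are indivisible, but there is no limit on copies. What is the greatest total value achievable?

Best value-per-unit is C at 26/5, and filling with it alone uses memory 8×5=40. No mix of the others beats 8×26 = 208.

208 rps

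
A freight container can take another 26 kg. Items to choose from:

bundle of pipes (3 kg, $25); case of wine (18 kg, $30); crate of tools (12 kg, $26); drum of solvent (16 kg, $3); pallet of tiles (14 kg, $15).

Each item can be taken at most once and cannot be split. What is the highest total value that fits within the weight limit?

$55

Check high-value combinations within 26 kg:
- bundle of pipes+case of wine: weight 3+18=21, value 25+30=55
- bundle of pipes+crate of tools: weight 3+12=15, value 25+26=51
- crate of tools+pallet of tiles: weight 12+14=26, value 26+15=41
- bundle of pipes+pallet of tiles: weight 3+14=17, value 25+15=40
- case of wine: weight 18, value 30
Best: $55.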